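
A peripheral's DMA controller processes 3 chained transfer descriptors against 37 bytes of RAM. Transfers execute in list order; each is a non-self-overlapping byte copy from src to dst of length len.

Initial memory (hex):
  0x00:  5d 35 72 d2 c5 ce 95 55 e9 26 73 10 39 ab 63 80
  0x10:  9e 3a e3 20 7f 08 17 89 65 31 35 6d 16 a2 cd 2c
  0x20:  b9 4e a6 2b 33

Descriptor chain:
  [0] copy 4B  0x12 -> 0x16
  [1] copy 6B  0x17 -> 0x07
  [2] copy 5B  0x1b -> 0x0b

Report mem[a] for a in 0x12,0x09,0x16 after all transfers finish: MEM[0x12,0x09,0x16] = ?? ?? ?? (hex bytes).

MEM[0x12,0x09,0x16] = e3 08 e3

D0: mem[0x16..0x19] <- [e3 20 7f 08]
D1: mem[0x07..0x0c] <- [20 7f 08 35 6d 16]
D2: mem[0x0b..0x0f] <- [6d 16 a2 cd 2c]
query mem[0x12]=0xe3, mem[0x09]=0x08, mem[0x16]=0xe3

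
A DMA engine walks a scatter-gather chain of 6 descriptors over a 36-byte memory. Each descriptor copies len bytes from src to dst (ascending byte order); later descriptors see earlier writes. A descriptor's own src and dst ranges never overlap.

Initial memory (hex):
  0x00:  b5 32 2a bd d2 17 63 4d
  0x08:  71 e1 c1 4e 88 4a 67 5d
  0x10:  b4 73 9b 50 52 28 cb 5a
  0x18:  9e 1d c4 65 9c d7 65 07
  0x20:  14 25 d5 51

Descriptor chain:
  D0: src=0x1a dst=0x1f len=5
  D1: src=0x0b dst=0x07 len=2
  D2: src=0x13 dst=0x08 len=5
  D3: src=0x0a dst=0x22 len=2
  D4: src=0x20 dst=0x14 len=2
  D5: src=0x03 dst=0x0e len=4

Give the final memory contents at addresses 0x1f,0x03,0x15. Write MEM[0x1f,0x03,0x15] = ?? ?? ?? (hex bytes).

#0 dst[0x1f+5] := {0xc4,0x65,0x9c,0xd7,0x65}
#1 dst[0x07+2] := {0x4e,0x88}
#2 dst[0x08+5] := {0x50,0x52,0x28,0xcb,0x5a}
#3 dst[0x22+2] := {0x28,0xcb}
#4 dst[0x14+2] := {0x65,0x9c}
#5 dst[0x0e+4] := {0xbd,0xd2,0x17,0x63}
query mem[0x1f]=0xc4, mem[0x03]=0xbd, mem[0x15]=0x9c

MEM[0x1f,0x03,0x15] = c4 bd 9c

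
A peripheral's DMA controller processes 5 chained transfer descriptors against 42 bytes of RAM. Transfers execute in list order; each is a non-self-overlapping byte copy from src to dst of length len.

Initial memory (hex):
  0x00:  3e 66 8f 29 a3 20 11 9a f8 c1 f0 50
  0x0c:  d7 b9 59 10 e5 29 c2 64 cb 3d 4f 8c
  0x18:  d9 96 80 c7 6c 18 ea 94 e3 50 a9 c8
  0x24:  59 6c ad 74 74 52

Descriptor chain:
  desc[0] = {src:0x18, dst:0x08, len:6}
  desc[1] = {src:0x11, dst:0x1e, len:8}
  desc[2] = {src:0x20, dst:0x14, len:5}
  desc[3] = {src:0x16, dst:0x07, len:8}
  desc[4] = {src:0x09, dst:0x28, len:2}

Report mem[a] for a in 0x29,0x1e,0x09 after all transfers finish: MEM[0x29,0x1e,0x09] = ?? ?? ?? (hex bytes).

  after D0: wrote 6B at 0x08 = d99680c76c18
  after D1: wrote 8B at 0x1e = 29c264cb3d4f8cd9
  after D2: wrote 5B at 0x14 = 64cb3d4f8c
  after D3: wrote 8B at 0x07 = 3d4f8c9680c76c18
  after D4: wrote 2B at 0x28 = 8c96
query mem[0x29]=0x96, mem[0x1e]=0x29, mem[0x09]=0x8c

MEM[0x29,0x1e,0x09] = 96 29 8c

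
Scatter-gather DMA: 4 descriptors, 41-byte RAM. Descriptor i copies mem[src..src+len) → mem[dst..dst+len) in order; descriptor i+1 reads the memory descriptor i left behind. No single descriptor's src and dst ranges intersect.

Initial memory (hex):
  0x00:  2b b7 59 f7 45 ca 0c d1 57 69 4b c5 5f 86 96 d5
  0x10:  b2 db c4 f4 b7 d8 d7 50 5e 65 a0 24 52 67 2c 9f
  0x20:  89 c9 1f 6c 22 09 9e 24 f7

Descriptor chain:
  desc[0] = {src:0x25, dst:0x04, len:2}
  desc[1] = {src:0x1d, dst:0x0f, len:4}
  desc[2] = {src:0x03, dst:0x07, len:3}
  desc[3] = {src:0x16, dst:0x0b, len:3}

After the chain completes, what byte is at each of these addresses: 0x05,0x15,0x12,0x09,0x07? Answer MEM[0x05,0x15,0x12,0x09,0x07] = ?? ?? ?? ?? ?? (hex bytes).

D0: mem[0x04..0x05] <- [09 9e]
D1: mem[0x0f..0x12] <- [67 2c 9f 89]
D2: mem[0x07..0x09] <- [f7 09 9e]
D3: mem[0x0b..0x0d] <- [d7 50 5e]
query mem[0x05]=0x9e, mem[0x15]=0xd8, mem[0x12]=0x89, mem[0x09]=0x9e, mem[0x07]=0xf7

MEM[0x05,0x15,0x12,0x09,0x07] = 9e d8 89 9e f7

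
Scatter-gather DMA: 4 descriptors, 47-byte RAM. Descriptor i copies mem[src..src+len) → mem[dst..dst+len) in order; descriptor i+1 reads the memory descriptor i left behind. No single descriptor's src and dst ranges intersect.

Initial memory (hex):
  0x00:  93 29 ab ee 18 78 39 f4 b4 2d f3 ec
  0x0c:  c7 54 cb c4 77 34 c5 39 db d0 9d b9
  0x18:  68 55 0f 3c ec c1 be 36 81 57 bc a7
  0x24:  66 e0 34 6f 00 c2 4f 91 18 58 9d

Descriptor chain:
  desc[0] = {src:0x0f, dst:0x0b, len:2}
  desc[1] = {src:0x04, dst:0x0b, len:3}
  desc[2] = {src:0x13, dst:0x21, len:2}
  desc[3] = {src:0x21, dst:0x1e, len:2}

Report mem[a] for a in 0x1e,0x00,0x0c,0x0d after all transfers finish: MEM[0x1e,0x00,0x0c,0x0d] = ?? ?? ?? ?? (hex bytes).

D0: mem[0x0b..0x0c] <- [c4 77]
D1: mem[0x0b..0x0d] <- [18 78 39]
D2: mem[0x21..0x22] <- [39 db]
D3: mem[0x1e..0x1f] <- [39 db]
query mem[0x1e]=0x39, mem[0x00]=0x93, mem[0x0c]=0x78, mem[0x0d]=0x39

MEM[0x1e,0x00,0x0c,0x0d] = 39 93 78 39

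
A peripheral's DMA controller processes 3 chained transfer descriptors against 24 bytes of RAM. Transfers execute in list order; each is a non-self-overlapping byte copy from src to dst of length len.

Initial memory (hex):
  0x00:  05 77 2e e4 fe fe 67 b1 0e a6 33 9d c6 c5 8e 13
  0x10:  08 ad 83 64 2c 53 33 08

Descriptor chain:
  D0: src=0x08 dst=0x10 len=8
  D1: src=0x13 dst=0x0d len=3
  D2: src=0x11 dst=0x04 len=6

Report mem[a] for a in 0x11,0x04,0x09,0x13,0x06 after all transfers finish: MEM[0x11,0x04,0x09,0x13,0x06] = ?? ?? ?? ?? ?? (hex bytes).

MEM[0x11,0x04,0x09,0x13,0x06] = a6 a6 8e 9d 9d

  after D0: wrote 8B at 0x10 = 0ea6339dc6c58e13
  after D1: wrote 3B at 0x0d = 9dc6c5
  after D2: wrote 6B at 0x04 = a6339dc6c58e
query mem[0x11]=0xa6, mem[0x04]=0xa6, mem[0x09]=0x8e, mem[0x13]=0x9d, mem[0x06]=0x9d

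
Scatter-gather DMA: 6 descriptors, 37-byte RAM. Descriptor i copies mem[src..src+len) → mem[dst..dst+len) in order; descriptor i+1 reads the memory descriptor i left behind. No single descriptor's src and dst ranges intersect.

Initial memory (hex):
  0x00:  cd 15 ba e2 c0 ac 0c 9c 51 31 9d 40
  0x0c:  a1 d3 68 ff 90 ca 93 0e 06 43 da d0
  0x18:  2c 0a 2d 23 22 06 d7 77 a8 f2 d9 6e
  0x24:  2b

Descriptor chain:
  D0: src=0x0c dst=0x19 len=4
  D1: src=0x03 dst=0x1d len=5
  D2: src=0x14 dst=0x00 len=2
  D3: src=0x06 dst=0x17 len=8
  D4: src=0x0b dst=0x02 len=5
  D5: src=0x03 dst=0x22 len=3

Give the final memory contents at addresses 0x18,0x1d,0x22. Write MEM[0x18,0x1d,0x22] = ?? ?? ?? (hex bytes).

[0] 0x0c->0x19 len=4 : a1 d3 68 ff
[1] 0x03->0x1d len=5 : e2 c0 ac 0c 9c
[2] 0x14->0x00 len=2 : 06 43
[3] 0x06->0x17 len=8 : 0c 9c 51 31 9d 40 a1 d3
[4] 0x0b->0x02 len=5 : 40 a1 d3 68 ff
[5] 0x03->0x22 len=3 : a1 d3 68
query mem[0x18]=0x9c, mem[0x1d]=0xa1, mem[0x22]=0xa1

MEM[0x18,0x1d,0x22] = 9c a1 a1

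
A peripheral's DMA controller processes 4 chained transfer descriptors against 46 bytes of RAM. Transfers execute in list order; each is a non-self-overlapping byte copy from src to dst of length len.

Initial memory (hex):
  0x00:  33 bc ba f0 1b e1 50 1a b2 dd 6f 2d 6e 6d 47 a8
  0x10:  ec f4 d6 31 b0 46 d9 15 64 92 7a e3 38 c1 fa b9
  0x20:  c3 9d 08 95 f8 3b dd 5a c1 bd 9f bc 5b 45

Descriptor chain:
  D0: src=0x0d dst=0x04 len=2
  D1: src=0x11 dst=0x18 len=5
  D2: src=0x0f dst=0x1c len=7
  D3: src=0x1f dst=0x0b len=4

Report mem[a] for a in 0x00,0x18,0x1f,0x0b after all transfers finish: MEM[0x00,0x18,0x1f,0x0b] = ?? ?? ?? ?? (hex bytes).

MEM[0x00,0x18,0x1f,0x0b] = 33 f4 d6 d6

#0 dst[0x04+2] := {0x6d,0x47}
#1 dst[0x18+5] := {0xf4,0xd6,0x31,0xb0,0x46}
#2 dst[0x1c+7] := {0xa8,0xec,0xf4,0xd6,0x31,0xb0,0x46}
#3 dst[0x0b+4] := {0xd6,0x31,0xb0,0x46}
query mem[0x00]=0x33, mem[0x18]=0xf4, mem[0x1f]=0xd6, mem[0x0b]=0xd6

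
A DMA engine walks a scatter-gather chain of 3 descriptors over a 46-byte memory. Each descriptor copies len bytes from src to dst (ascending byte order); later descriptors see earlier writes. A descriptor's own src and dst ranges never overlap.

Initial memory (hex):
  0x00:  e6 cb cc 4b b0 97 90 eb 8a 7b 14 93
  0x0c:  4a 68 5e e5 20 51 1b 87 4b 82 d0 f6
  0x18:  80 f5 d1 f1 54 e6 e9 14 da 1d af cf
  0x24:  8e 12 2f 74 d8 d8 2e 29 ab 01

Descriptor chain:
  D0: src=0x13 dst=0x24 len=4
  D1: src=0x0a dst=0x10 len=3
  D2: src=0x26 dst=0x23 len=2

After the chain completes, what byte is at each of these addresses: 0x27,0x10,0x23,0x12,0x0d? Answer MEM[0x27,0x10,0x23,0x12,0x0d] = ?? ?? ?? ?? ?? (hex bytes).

MEM[0x27,0x10,0x23,0x12,0x0d] = d0 14 82 4a 68

D0: mem[0x24..0x27] <- [87 4b 82 d0]
D1: mem[0x10..0x12] <- [14 93 4a]
D2: mem[0x23..0x24] <- [82 d0]
query mem[0x27]=0xd0, mem[0x10]=0x14, mem[0x23]=0x82, mem[0x12]=0x4a, mem[0x0d]=0x68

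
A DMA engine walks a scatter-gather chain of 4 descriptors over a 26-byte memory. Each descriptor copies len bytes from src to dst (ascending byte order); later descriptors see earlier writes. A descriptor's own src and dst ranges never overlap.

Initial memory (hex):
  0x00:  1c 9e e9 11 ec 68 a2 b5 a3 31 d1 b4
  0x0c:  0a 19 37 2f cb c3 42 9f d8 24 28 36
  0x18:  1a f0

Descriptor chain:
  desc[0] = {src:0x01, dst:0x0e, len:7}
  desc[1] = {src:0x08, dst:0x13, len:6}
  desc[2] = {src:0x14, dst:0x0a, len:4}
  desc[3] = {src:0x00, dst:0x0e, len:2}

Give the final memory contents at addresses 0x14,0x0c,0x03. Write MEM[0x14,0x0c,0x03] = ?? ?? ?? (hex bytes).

MEM[0x14,0x0c,0x03] = 31 b4 11

  after D0: wrote 7B at 0x0e = 9ee911ec68a2b5
  after D1: wrote 6B at 0x13 = a331d1b40a19
  after D2: wrote 4B at 0x0a = 31d1b40a
  after D3: wrote 2B at 0x0e = 1c9e
query mem[0x14]=0x31, mem[0x0c]=0xb4, mem[0x03]=0x11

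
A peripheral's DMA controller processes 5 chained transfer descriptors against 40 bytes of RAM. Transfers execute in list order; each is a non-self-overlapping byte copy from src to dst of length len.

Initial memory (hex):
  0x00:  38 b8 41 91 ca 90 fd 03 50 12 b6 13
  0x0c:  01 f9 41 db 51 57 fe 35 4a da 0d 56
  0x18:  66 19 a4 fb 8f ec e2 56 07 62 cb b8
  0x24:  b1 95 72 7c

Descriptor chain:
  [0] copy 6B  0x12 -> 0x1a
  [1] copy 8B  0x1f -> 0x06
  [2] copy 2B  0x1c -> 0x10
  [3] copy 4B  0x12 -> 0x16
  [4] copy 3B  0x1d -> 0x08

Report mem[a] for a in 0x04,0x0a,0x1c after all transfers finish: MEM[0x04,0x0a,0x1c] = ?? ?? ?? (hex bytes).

  after D0: wrote 6B at 0x1a = fe354ada0d56
  after D1: wrote 8B at 0x06 = 560762cbb8b19572
  after D2: wrote 2B at 0x10 = 4ada
  after D3: wrote 4B at 0x16 = fe354ada
  after D4: wrote 3B at 0x08 = da0d56
query mem[0x04]=0xca, mem[0x0a]=0x56, mem[0x1c]=0x4a

MEM[0x04,0x0a,0x1c] = ca 56 4a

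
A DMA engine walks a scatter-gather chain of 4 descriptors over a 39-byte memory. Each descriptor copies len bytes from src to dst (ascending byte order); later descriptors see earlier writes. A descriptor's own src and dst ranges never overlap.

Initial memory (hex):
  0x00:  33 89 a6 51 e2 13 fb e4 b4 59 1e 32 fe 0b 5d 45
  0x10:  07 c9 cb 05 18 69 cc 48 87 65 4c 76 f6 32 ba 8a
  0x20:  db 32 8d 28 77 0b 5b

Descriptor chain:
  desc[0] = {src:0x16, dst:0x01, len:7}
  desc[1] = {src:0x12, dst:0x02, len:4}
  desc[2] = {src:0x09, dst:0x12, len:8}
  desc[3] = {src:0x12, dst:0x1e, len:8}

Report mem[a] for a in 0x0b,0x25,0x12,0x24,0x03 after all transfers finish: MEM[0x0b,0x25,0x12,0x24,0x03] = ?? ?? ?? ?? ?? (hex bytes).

MEM[0x0b,0x25,0x12,0x24,0x03] = 32 07 59 45 05

[0] 0x16->0x01 len=7 : cc 48 87 65 4c 76 f6
[1] 0x12->0x02 len=4 : cb 05 18 69
[2] 0x09->0x12 len=8 : 59 1e 32 fe 0b 5d 45 07
[3] 0x12->0x1e len=8 : 59 1e 32 fe 0b 5d 45 07
query mem[0x0b]=0x32, mem[0x25]=0x07, mem[0x12]=0x59, mem[0x24]=0x45, mem[0x03]=0x05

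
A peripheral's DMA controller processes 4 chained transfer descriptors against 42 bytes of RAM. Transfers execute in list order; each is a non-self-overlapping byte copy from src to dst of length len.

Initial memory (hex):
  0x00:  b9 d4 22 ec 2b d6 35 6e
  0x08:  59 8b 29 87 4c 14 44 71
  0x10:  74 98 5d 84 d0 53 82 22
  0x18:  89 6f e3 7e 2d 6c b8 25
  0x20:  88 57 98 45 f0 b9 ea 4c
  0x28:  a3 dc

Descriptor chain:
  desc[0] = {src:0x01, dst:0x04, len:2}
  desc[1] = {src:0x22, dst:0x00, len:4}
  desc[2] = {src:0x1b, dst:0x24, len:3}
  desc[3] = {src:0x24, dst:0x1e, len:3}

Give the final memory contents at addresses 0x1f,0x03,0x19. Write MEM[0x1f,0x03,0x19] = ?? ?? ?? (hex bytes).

#0 dst[0x04+2] := {0xd4,0x22}
#1 dst[0x00+4] := {0x98,0x45,0xf0,0xb9}
#2 dst[0x24+3] := {0x7e,0x2d,0x6c}
#3 dst[0x1e+3] := {0x7e,0x2d,0x6c}
query mem[0x1f]=0x2d, mem[0x03]=0xb9, mem[0x19]=0x6f

MEM[0x1f,0x03,0x19] = 2d b9 6f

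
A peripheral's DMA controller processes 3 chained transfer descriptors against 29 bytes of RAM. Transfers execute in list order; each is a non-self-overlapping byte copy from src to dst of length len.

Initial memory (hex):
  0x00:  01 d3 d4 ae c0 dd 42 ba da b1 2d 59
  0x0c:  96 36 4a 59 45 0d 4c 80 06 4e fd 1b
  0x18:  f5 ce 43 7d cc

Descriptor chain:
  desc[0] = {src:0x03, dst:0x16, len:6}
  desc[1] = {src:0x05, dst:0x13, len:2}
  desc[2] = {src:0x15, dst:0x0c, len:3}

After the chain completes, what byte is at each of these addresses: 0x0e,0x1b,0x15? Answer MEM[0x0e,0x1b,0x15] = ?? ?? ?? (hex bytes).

MEM[0x0e,0x1b,0x15] = c0 da 4e

#0 dst[0x16+6] := {0xae,0xc0,0xdd,0x42,0xba,0xda}
#1 dst[0x13+2] := {0xdd,0x42}
#2 dst[0x0c+3] := {0x4e,0xae,0xc0}
query mem[0x0e]=0xc0, mem[0x1b]=0xda, mem[0x15]=0x4e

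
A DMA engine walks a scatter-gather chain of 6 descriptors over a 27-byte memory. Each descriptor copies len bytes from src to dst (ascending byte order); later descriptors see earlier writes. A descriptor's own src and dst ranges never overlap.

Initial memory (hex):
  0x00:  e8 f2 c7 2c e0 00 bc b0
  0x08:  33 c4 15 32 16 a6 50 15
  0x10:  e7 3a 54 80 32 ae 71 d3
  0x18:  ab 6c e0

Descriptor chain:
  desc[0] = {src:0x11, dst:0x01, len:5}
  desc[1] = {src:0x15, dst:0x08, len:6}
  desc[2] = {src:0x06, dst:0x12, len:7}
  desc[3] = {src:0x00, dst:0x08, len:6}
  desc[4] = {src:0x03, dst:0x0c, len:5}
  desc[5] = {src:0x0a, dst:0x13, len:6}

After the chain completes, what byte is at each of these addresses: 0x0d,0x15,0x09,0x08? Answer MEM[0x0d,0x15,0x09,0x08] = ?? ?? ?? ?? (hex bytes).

#0 dst[0x01+5] := {0x3a,0x54,0x80,0x32,0xae}
#1 dst[0x08+6] := {0xae,0x71,0xd3,0xab,0x6c,0xe0}
#2 dst[0x12+7] := {0xbc,0xb0,0xae,0x71,0xd3,0xab,0x6c}
#3 dst[0x08+6] := {0xe8,0x3a,0x54,0x80,0x32,0xae}
#4 dst[0x0c+5] := {0x80,0x32,0xae,0xbc,0xb0}
#5 dst[0x13+6] := {0x54,0x80,0x80,0x32,0xae,0xbc}
query mem[0x0d]=0x32, mem[0x15]=0x80, mem[0x09]=0x3a, mem[0x08]=0xe8

MEM[0x0d,0x15,0x09,0x08] = 32 80 3a e8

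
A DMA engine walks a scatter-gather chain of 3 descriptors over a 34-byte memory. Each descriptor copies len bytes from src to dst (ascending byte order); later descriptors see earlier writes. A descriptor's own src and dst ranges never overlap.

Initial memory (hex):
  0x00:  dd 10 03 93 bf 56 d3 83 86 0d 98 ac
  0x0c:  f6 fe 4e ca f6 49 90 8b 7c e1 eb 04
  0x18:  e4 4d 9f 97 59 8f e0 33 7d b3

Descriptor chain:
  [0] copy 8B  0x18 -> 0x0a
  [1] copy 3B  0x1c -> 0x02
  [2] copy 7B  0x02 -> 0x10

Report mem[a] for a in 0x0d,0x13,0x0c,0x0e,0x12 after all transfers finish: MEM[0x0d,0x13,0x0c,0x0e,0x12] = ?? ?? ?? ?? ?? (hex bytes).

D0: mem[0x0a..0x11] <- [e4 4d 9f 97 59 8f e0 33]
D1: mem[0x02..0x04] <- [59 8f e0]
D2: mem[0x10..0x16] <- [59 8f e0 56 d3 83 86]
query mem[0x0d]=0x97, mem[0x13]=0x56, mem[0x0c]=0x9f, mem[0x0e]=0x59, mem[0x12]=0xe0

MEM[0x0d,0x13,0x0c,0x0e,0x12] = 97 56 9f 59 e0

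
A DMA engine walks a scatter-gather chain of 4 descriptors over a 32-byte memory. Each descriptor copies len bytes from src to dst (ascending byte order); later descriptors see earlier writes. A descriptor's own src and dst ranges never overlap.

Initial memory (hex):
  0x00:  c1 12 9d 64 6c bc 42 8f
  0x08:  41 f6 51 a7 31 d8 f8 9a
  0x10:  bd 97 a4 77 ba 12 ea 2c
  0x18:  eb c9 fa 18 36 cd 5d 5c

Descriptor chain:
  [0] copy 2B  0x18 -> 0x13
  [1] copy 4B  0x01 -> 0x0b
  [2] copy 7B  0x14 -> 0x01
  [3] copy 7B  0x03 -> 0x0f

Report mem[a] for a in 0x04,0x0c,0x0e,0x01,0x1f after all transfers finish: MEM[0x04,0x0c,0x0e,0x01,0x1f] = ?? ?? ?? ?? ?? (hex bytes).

MEM[0x04,0x0c,0x0e,0x01,0x1f] = 2c 9d 6c c9 5c

  after D0: wrote 2B at 0x13 = ebc9
  after D1: wrote 4B at 0x0b = 129d646c
  after D2: wrote 7B at 0x01 = c912ea2cebc9fa
  after D3: wrote 7B at 0x0f = ea2cebc9fa41f6
query mem[0x04]=0x2c, mem[0x0c]=0x9d, mem[0x0e]=0x6c, mem[0x01]=0xc9, mem[0x1f]=0x5c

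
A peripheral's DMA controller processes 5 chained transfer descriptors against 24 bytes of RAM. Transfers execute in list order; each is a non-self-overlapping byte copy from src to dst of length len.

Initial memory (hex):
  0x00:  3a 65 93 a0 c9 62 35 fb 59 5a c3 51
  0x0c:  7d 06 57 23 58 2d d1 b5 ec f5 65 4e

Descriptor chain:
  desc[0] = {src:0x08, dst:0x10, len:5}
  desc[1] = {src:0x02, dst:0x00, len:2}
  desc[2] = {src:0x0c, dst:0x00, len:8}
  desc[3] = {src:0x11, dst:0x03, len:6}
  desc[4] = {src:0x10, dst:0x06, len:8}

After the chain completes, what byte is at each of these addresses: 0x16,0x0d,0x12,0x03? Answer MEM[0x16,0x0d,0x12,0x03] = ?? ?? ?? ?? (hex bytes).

  after D0: wrote 5B at 0x10 = 595ac3517d
  after D1: wrote 2B at 0x00 = 93a0
  after D2: wrote 8B at 0x00 = 7d065723595ac351
  after D3: wrote 6B at 0x03 = 5ac3517df565
  after D4: wrote 8B at 0x06 = 595ac3517df5654e
query mem[0x16]=0x65, mem[0x0d]=0x4e, mem[0x12]=0xc3, mem[0x03]=0x5a

MEM[0x16,0x0d,0x12,0x03] = 65 4e c3 5a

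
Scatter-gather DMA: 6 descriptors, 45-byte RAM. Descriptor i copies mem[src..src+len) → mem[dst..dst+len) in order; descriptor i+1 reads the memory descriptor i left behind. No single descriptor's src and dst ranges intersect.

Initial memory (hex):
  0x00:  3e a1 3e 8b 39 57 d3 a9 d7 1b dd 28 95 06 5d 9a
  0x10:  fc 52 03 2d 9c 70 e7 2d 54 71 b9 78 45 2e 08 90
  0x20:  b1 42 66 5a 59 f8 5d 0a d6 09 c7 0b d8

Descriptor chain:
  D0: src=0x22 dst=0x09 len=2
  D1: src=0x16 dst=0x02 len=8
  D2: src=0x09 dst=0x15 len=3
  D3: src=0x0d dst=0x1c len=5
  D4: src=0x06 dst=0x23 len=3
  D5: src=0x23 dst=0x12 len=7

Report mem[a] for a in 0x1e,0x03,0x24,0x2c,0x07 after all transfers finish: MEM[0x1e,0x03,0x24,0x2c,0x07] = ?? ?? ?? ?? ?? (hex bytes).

  after D0: wrote 2B at 0x09 = 665a
  after D1: wrote 8B at 0x02 = e72d5471b978452e
  after D2: wrote 3B at 0x15 = 2e5a28
  after D3: wrote 5B at 0x1c = 065d9afc52
  after D4: wrote 3B at 0x23 = b97845
  after D5: wrote 7B at 0x12 = b978455d0ad609
query mem[0x1e]=0x9a, mem[0x03]=0x2d, mem[0x24]=0x78, mem[0x2c]=0xd8, mem[0x07]=0x78

MEM[0x1e,0x03,0x24,0x2c,0x07] = 9a 2d 78 d8 78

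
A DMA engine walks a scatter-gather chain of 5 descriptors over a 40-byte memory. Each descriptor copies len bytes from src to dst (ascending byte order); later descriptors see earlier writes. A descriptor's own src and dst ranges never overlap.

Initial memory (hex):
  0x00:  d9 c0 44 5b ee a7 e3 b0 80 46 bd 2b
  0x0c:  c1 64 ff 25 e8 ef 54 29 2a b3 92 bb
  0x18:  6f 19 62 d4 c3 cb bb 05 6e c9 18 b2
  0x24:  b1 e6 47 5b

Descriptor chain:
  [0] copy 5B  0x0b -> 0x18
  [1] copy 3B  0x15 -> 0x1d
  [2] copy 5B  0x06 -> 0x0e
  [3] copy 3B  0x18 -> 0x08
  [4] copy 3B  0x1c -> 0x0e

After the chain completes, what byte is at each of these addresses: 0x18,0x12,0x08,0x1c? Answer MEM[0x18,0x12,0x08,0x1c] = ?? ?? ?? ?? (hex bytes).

  after D0: wrote 5B at 0x18 = 2bc164ff25
  after D1: wrote 3B at 0x1d = b392bb
  after D2: wrote 5B at 0x0e = e3b08046bd
  after D3: wrote 3B at 0x08 = 2bc164
  after D4: wrote 3B at 0x0e = 25b392
query mem[0x18]=0x2b, mem[0x12]=0xbd, mem[0x08]=0x2b, mem[0x1c]=0x25

MEM[0x18,0x12,0x08,0x1c] = 2b bd 2b 25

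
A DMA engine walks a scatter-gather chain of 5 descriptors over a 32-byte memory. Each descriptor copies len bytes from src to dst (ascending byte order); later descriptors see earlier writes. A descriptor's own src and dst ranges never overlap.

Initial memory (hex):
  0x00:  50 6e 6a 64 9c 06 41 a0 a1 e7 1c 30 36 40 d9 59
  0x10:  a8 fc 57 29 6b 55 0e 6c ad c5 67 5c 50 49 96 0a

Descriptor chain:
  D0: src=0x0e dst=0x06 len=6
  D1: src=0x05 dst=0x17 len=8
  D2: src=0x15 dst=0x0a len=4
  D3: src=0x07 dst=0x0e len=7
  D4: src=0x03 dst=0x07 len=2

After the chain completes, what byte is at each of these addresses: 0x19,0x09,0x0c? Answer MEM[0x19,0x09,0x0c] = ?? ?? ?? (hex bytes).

[0] 0x0e->0x06 len=6 : d9 59 a8 fc 57 29
[1] 0x05->0x17 len=8 : 06 d9 59 a8 fc 57 29 36
[2] 0x15->0x0a len=4 : 55 0e 06 d9
[3] 0x07->0x0e len=7 : 59 a8 fc 55 0e 06 d9
[4] 0x03->0x07 len=2 : 64 9c
query mem[0x19]=0x59, mem[0x09]=0xfc, mem[0x0c]=0x06

MEM[0x19,0x09,0x0c] = 59 fc 06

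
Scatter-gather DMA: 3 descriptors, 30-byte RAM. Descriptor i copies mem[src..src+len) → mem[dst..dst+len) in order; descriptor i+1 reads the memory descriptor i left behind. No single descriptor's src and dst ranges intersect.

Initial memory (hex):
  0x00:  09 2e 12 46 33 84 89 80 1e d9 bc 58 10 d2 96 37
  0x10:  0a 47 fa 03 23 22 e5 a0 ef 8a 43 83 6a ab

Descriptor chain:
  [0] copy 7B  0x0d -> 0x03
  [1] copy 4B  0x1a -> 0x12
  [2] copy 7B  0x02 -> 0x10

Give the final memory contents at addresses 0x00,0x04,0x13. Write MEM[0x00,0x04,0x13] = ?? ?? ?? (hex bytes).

MEM[0x00,0x04,0x13] = 09 96 37

[0] 0x0d->0x03 len=7 : d2 96 37 0a 47 fa 03
[1] 0x1a->0x12 len=4 : 43 83 6a ab
[2] 0x02->0x10 len=7 : 12 d2 96 37 0a 47 fa
query mem[0x00]=0x09, mem[0x04]=0x96, mem[0x13]=0x37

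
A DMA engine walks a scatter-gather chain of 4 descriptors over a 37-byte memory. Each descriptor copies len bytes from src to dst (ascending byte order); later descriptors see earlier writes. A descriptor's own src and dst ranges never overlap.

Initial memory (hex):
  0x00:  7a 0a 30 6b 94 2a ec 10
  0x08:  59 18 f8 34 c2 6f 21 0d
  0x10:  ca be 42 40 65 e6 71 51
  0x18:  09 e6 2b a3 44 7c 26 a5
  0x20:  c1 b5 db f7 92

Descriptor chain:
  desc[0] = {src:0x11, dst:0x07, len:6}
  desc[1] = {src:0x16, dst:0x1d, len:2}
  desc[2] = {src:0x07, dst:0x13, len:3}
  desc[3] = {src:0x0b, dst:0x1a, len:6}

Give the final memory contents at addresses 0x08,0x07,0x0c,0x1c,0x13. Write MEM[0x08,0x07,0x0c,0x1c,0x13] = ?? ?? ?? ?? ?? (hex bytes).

MEM[0x08,0x07,0x0c,0x1c,0x13] = 42 be 71 6f be

#0 dst[0x07+6] := {0xbe,0x42,0x40,0x65,0xe6,0x71}
#1 dst[0x1d+2] := {0x71,0x51}
#2 dst[0x13+3] := {0xbe,0x42,0x40}
#3 dst[0x1a+6] := {0xe6,0x71,0x6f,0x21,0x0d,0xca}
query mem[0x08]=0x42, mem[0x07]=0xbe, mem[0x0c]=0x71, mem[0x1c]=0x6f, mem[0x13]=0xbe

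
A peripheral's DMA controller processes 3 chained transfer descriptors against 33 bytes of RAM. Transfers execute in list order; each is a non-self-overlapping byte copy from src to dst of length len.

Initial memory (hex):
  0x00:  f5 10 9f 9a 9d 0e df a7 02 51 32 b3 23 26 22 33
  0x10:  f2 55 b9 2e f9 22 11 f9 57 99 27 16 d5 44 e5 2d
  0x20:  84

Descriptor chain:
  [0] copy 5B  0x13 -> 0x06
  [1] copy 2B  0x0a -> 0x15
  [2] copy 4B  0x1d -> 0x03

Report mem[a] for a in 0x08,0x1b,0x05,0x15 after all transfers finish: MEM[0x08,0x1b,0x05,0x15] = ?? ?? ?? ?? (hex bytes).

MEM[0x08,0x1b,0x05,0x15] = 22 16 2d f9

  after D0: wrote 5B at 0x06 = 2ef92211f9
  after D1: wrote 2B at 0x15 = f9b3
  after D2: wrote 4B at 0x03 = 44e52d84
query mem[0x08]=0x22, mem[0x1b]=0x16, mem[0x05]=0x2d, mem[0x15]=0xf9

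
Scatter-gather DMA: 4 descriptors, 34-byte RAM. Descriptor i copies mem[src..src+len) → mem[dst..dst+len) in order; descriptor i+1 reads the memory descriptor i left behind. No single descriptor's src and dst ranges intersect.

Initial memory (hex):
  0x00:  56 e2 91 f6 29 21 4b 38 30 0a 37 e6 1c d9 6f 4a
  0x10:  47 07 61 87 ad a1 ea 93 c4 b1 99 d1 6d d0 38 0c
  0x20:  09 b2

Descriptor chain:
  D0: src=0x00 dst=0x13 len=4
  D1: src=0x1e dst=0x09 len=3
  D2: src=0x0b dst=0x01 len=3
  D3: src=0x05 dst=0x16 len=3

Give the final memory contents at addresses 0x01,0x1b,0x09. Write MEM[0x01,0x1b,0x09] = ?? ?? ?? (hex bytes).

[0] 0x00->0x13 len=4 : 56 e2 91 f6
[1] 0x1e->0x09 len=3 : 38 0c 09
[2] 0x0b->0x01 len=3 : 09 1c d9
[3] 0x05->0x16 len=3 : 21 4b 38
query mem[0x01]=0x09, mem[0x1b]=0xd1, mem[0x09]=0x38

MEM[0x01,0x1b,0x09] = 09 d1 38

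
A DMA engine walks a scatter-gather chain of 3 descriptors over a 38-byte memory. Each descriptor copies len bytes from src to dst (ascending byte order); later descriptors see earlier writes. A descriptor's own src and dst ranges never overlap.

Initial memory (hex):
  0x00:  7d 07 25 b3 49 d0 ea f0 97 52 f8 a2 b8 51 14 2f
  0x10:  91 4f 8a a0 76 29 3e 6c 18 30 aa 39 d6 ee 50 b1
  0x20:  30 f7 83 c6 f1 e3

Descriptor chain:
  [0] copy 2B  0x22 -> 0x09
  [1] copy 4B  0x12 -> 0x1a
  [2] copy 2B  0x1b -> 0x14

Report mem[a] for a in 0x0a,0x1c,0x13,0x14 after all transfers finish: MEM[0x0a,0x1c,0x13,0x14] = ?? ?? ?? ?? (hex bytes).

[0] 0x22->0x09 len=2 : 83 c6
[1] 0x12->0x1a len=4 : 8a a0 76 29
[2] 0x1b->0x14 len=2 : a0 76
query mem[0x0a]=0xc6, mem[0x1c]=0x76, mem[0x13]=0xa0, mem[0x14]=0xa0

MEM[0x0a,0x1c,0x13,0x14] = c6 76 a0 a0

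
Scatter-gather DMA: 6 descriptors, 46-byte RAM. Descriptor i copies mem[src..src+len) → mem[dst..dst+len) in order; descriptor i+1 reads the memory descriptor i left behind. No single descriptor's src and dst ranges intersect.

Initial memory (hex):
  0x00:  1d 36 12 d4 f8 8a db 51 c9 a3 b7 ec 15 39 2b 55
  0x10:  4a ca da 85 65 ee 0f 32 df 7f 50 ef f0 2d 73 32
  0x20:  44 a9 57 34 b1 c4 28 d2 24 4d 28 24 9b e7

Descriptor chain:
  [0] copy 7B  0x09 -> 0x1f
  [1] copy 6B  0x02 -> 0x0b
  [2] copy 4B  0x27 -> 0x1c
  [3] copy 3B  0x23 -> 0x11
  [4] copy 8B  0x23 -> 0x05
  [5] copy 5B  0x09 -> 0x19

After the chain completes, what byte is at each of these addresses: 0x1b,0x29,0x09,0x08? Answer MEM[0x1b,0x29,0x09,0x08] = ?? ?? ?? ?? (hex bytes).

  after D0: wrote 7B at 0x1f = a3b7ec15392b55
  after D1: wrote 6B at 0x0b = 12d4f88adb51
  after D2: wrote 4B at 0x1c = d2244d28
  after D3: wrote 3B at 0x11 = 392b55
  after D4: wrote 8B at 0x05 = 392b5528d2244d28
  after D5: wrote 5B at 0x19 = d2244d28f8
query mem[0x1b]=0x4d, mem[0x29]=0x4d, mem[0x09]=0xd2, mem[0x08]=0x28

MEM[0x1b,0x29,0x09,0x08] = 4d 4d d2 28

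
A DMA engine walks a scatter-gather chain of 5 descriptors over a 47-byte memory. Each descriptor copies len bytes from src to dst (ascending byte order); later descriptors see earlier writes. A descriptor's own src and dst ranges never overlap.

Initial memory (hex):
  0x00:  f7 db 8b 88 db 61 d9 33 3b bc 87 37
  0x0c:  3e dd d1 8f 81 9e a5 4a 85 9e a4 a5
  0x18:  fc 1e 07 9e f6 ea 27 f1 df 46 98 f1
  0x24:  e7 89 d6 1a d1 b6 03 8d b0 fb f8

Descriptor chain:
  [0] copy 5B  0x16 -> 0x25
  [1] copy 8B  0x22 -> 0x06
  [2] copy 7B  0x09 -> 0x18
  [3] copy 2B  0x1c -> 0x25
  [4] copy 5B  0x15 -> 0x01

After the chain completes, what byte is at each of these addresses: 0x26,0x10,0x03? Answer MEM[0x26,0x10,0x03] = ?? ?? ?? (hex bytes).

MEM[0x26,0x10,0x03] = d1 81 a5

  after D0: wrote 5B at 0x25 = a4a5fc1e07
  after D1: wrote 8B at 0x06 = 98f1e7a4a5fc1e07
  after D2: wrote 7B at 0x18 = a4a5fc1e07d18f
  after D3: wrote 2B at 0x25 = 07d1
  after D4: wrote 5B at 0x01 = 9ea4a5a4a5
query mem[0x26]=0xd1, mem[0x10]=0x81, mem[0x03]=0xa5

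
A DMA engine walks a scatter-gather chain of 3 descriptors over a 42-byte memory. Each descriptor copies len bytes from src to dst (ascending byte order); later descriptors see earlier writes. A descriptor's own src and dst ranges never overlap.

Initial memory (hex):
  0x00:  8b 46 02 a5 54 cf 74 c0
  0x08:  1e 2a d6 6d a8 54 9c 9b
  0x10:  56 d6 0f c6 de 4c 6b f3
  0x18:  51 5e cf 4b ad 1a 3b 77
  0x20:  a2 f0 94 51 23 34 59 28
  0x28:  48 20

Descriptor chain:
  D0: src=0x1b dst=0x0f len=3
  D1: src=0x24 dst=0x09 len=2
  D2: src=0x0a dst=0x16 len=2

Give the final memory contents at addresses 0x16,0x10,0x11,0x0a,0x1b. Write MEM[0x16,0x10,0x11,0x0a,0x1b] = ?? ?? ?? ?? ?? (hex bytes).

#0 dst[0x0f+3] := {0x4b,0xad,0x1a}
#1 dst[0x09+2] := {0x23,0x34}
#2 dst[0x16+2] := {0x34,0x6d}
query mem[0x16]=0x34, mem[0x10]=0xad, mem[0x11]=0x1a, mem[0x0a]=0x34, mem[0x1b]=0x4b

MEM[0x16,0x10,0x11,0x0a,0x1b] = 34 ad 1a 34 4b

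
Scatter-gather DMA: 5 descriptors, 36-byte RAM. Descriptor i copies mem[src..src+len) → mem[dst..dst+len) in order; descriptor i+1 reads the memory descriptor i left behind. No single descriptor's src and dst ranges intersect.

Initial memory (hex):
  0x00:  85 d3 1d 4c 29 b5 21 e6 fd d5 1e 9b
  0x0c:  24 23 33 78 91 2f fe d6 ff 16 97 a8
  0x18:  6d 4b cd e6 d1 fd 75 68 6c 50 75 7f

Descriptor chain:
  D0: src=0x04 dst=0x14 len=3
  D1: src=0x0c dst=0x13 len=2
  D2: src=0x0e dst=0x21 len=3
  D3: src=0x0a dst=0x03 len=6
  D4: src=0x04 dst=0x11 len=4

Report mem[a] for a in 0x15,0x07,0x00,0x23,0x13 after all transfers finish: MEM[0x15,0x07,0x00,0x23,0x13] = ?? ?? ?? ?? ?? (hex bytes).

MEM[0x15,0x07,0x00,0x23,0x13] = b5 33 85 91 23

#0 dst[0x14+3] := {0x29,0xb5,0x21}
#1 dst[0x13+2] := {0x24,0x23}
#2 dst[0x21+3] := {0x33,0x78,0x91}
#3 dst[0x03+6] := {0x1e,0x9b,0x24,0x23,0x33,0x78}
#4 dst[0x11+4] := {0x9b,0x24,0x23,0x33}
query mem[0x15]=0xb5, mem[0x07]=0x33, mem[0x00]=0x85, mem[0x23]=0x91, mem[0x13]=0x23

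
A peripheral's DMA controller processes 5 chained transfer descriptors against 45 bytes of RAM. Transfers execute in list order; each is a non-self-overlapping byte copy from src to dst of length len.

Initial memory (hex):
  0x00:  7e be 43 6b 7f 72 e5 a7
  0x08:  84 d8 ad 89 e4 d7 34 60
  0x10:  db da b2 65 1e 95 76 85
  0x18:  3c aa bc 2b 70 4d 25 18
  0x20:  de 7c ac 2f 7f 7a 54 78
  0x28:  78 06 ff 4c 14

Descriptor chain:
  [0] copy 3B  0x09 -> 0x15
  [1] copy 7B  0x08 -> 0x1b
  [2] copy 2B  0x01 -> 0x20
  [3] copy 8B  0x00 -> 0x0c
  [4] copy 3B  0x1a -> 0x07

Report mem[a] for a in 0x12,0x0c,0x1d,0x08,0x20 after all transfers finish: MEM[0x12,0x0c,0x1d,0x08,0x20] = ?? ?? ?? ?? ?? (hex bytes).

MEM[0x12,0x0c,0x1d,0x08,0x20] = e5 7e ad 84 be

[0] 0x09->0x15 len=3 : d8 ad 89
[1] 0x08->0x1b len=7 : 84 d8 ad 89 e4 d7 34
[2] 0x01->0x20 len=2 : be 43
[3] 0x00->0x0c len=8 : 7e be 43 6b 7f 72 e5 a7
[4] 0x1a->0x07 len=3 : bc 84 d8
query mem[0x12]=0xe5, mem[0x0c]=0x7e, mem[0x1d]=0xad, mem[0x08]=0x84, mem[0x20]=0xbe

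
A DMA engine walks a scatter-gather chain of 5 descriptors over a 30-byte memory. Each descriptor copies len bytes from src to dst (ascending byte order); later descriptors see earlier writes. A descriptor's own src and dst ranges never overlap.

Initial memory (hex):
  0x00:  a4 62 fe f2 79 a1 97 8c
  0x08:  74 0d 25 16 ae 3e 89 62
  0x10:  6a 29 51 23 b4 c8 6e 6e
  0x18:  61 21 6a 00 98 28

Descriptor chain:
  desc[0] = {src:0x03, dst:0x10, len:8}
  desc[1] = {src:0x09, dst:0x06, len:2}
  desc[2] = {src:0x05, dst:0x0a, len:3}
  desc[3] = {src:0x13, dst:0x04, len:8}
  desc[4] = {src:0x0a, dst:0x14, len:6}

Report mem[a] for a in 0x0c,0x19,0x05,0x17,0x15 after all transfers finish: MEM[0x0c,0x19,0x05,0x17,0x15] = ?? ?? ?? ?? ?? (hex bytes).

MEM[0x0c,0x19,0x05,0x17,0x15] = 25 62 8c 3e 6a

  after D0: wrote 8B at 0x10 = f279a1978c740d25
  after D1: wrote 2B at 0x06 = 0d25
  after D2: wrote 3B at 0x0a = a10d25
  after D3: wrote 8B at 0x04 = 978c740d2561216a
  after D4: wrote 6B at 0x14 = 216a253e8962
query mem[0x0c]=0x25, mem[0x19]=0x62, mem[0x05]=0x8c, mem[0x17]=0x3e, mem[0x15]=0x6a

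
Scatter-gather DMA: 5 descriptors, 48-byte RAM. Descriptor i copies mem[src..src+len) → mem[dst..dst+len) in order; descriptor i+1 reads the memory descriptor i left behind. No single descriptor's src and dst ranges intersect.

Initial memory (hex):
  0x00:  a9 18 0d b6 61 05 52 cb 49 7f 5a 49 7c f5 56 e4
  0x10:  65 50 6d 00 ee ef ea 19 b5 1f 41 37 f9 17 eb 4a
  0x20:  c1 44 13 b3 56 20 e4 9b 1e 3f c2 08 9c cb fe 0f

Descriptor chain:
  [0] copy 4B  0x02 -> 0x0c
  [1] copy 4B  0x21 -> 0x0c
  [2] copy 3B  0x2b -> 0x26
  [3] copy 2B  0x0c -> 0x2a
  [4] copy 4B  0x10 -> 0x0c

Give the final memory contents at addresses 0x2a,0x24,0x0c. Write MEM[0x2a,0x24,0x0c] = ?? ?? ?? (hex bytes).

#0 dst[0x0c+4] := {0x0d,0xb6,0x61,0x05}
#1 dst[0x0c+4] := {0x44,0x13,0xb3,0x56}
#2 dst[0x26+3] := {0x08,0x9c,0xcb}
#3 dst[0x2a+2] := {0x44,0x13}
#4 dst[0x0c+4] := {0x65,0x50,0x6d,0x00}
query mem[0x2a]=0x44, mem[0x24]=0x56, mem[0x0c]=0x65

MEM[0x2a,0x24,0x0c] = 44 56 65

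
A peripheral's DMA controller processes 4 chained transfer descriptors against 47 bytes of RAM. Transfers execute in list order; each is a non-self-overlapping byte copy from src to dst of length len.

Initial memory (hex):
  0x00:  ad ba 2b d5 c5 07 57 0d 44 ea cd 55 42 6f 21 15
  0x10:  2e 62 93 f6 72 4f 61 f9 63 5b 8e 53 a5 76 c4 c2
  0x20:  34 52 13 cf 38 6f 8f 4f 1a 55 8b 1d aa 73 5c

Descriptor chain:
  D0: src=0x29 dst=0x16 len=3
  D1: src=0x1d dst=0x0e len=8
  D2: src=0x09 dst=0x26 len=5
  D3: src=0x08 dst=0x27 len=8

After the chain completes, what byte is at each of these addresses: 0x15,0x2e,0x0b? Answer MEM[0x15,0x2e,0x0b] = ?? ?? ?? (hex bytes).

D0: mem[0x16..0x18] <- [55 8b 1d]
D1: mem[0x0e..0x15] <- [76 c4 c2 34 52 13 cf 38]
D2: mem[0x26..0x2a] <- [ea cd 55 42 6f]
D3: mem[0x27..0x2e] <- [44 ea cd 55 42 6f 76 c4]
query mem[0x15]=0x38, mem[0x2e]=0xc4, mem[0x0b]=0x55

MEM[0x15,0x2e,0x0b] = 38 c4 55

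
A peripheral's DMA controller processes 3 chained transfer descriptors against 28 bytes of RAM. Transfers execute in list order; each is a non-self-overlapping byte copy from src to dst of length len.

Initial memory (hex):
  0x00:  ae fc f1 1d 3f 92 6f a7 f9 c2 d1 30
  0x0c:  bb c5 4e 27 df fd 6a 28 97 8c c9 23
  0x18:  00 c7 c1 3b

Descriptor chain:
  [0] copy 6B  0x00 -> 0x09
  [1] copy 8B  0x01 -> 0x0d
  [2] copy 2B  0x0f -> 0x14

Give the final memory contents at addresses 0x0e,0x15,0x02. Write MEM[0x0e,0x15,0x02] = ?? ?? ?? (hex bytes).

MEM[0x0e,0x15,0x02] = f1 3f f1

D0: mem[0x09..0x0e] <- [ae fc f1 1d 3f 92]
D1: mem[0x0d..0x14] <- [fc f1 1d 3f 92 6f a7 f9]
D2: mem[0x14..0x15] <- [1d 3f]
query mem[0x0e]=0xf1, mem[0x15]=0x3f, mem[0x02]=0xf1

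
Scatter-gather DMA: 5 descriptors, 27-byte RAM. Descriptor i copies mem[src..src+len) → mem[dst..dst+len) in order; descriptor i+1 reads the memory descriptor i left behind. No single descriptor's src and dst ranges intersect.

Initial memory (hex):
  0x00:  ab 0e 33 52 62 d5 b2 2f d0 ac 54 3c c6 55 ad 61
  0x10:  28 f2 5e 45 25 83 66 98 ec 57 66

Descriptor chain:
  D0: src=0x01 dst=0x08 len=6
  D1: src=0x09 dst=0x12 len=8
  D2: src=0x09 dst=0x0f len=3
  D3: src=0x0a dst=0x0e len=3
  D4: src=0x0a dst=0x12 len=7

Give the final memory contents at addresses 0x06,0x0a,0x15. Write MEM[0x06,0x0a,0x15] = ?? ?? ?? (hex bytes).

MEM[0x06,0x0a,0x15] = b2 52 b2

#0 dst[0x08+6] := {0x0e,0x33,0x52,0x62,0xd5,0xb2}
#1 dst[0x12+8] := {0x33,0x52,0x62,0xd5,0xb2,0xad,0x61,0x28}
#2 dst[0x0f+3] := {0x33,0x52,0x62}
#3 dst[0x0e+3] := {0x52,0x62,0xd5}
#4 dst[0x12+7] := {0x52,0x62,0xd5,0xb2,0x52,0x62,0xd5}
query mem[0x06]=0xb2, mem[0x0a]=0x52, mem[0x15]=0xb2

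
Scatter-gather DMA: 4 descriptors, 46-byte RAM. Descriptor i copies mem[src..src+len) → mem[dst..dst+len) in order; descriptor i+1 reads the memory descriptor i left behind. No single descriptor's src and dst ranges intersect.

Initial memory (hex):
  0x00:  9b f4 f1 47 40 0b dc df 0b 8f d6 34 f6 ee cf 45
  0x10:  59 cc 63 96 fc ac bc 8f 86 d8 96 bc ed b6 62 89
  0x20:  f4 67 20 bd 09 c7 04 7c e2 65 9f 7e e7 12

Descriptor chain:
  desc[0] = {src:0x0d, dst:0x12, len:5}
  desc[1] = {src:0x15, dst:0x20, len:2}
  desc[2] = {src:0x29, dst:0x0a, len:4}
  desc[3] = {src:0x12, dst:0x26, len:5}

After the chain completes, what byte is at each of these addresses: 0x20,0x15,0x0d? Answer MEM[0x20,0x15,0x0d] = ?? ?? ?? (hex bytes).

#0 dst[0x12+5] := {0xee,0xcf,0x45,0x59,0xcc}
#1 dst[0x20+2] := {0x59,0xcc}
#2 dst[0x0a+4] := {0x65,0x9f,0x7e,0xe7}
#3 dst[0x26+5] := {0xee,0xcf,0x45,0x59,0xcc}
query mem[0x20]=0x59, mem[0x15]=0x59, mem[0x0d]=0xe7

MEM[0x20,0x15,0x0d] = 59 59 e7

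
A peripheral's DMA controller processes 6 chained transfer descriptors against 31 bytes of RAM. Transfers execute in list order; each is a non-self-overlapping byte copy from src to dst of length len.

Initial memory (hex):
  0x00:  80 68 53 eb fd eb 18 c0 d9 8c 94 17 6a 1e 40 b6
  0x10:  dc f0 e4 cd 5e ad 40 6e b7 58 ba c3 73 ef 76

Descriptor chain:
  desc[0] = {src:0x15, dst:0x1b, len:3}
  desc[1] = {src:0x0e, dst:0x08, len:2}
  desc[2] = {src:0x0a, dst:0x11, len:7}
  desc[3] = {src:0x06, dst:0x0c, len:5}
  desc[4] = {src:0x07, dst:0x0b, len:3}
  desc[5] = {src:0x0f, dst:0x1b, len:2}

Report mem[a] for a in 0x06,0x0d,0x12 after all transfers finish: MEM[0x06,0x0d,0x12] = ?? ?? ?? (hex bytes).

[0] 0x15->0x1b len=3 : ad 40 6e
[1] 0x0e->0x08 len=2 : 40 b6
[2] 0x0a->0x11 len=7 : 94 17 6a 1e 40 b6 dc
[3] 0x06->0x0c len=5 : 18 c0 40 b6 94
[4] 0x07->0x0b len=3 : c0 40 b6
[5] 0x0f->0x1b len=2 : b6 94
query mem[0x06]=0x18, mem[0x0d]=0xb6, mem[0x12]=0x17

MEM[0x06,0x0d,0x12] = 18 b6 17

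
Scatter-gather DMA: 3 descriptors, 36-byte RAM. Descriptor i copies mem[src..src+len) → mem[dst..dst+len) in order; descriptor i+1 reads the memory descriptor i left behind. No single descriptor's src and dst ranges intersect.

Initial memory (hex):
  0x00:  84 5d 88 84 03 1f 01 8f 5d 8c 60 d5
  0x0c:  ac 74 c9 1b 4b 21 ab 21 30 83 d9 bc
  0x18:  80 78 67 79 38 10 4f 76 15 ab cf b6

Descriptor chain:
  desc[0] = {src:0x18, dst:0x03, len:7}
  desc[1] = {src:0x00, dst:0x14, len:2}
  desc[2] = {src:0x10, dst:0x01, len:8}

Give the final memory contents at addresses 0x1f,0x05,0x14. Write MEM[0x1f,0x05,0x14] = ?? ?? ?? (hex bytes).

MEM[0x1f,0x05,0x14] = 76 84 84

#0 dst[0x03+7] := {0x80,0x78,0x67,0x79,0x38,0x10,0x4f}
#1 dst[0x14+2] := {0x84,0x5d}
#2 dst[0x01+8] := {0x4b,0x21,0xab,0x21,0x84,0x5d,0xd9,0xbc}
query mem[0x1f]=0x76, mem[0x05]=0x84, mem[0x14]=0x84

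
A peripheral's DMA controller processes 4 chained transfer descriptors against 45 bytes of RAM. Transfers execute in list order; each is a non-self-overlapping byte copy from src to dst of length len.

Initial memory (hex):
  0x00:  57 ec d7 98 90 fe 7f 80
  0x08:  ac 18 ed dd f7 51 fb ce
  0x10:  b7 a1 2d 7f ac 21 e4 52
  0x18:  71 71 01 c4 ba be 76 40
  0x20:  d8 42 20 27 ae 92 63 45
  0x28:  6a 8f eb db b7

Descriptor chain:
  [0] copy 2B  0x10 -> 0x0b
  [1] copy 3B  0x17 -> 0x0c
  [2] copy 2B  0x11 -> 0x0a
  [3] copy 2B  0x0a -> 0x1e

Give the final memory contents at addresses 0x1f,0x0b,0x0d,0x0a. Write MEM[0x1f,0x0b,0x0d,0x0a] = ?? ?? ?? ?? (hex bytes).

[0] 0x10->0x0b len=2 : b7 a1
[1] 0x17->0x0c len=3 : 52 71 71
[2] 0x11->0x0a len=2 : a1 2d
[3] 0x0a->0x1e len=2 : a1 2d
query mem[0x1f]=0x2d, mem[0x0b]=0x2d, mem[0x0d]=0x71, mem[0x0a]=0xa1

MEM[0x1f,0x0b,0x0d,0x0a] = 2d 2d 71 a1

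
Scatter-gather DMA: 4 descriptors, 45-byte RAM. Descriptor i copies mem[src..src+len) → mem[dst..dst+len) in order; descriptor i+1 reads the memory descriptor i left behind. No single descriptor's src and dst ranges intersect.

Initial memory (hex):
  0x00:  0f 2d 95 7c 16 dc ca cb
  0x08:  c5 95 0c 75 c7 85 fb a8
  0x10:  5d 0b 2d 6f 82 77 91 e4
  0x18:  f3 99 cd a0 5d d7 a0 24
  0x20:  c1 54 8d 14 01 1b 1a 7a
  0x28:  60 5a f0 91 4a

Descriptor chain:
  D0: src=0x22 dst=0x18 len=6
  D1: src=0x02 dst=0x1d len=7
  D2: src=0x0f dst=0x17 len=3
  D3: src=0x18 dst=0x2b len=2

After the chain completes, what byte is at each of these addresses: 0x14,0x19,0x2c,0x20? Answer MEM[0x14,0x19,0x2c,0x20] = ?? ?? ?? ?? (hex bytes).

#0 dst[0x18+6] := {0x8d,0x14,0x01,0x1b,0x1a,0x7a}
#1 dst[0x1d+7] := {0x95,0x7c,0x16,0xdc,0xca,0xcb,0xc5}
#2 dst[0x17+3] := {0xa8,0x5d,0x0b}
#3 dst[0x2b+2] := {0x5d,0x0b}
query mem[0x14]=0x82, mem[0x19]=0x0b, mem[0x2c]=0x0b, mem[0x20]=0xdc

MEM[0x14,0x19,0x2c,0x20] = 82 0b 0b dc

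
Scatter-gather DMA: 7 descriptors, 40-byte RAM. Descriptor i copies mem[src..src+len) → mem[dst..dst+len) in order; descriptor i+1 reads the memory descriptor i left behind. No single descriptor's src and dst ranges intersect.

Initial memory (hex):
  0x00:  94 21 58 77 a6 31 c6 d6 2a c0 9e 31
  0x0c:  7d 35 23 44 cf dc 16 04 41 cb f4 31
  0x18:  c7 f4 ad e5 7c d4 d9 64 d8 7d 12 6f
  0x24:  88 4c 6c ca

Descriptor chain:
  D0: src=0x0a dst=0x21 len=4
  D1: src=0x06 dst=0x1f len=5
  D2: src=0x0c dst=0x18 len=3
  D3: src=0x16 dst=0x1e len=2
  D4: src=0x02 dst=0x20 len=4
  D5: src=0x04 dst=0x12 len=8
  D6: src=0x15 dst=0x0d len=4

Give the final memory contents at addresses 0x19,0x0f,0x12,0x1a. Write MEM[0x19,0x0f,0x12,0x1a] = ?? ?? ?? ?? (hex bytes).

  after D0: wrote 4B at 0x21 = 9e317d35
  after D1: wrote 5B at 0x1f = c6d62ac09e
  after D2: wrote 3B at 0x18 = 7d3523
  after D3: wrote 2B at 0x1e = f431
  after D4: wrote 4B at 0x20 = 5877a631
  after D5: wrote 8B at 0x12 = a631c6d62ac09e31
  after D6: wrote 4B at 0x0d = d62ac09e
query mem[0x19]=0x31, mem[0x0f]=0xc0, mem[0x12]=0xa6, mem[0x1a]=0x23

MEM[0x19,0x0f,0x12,0x1a] = 31 c0 a6 23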